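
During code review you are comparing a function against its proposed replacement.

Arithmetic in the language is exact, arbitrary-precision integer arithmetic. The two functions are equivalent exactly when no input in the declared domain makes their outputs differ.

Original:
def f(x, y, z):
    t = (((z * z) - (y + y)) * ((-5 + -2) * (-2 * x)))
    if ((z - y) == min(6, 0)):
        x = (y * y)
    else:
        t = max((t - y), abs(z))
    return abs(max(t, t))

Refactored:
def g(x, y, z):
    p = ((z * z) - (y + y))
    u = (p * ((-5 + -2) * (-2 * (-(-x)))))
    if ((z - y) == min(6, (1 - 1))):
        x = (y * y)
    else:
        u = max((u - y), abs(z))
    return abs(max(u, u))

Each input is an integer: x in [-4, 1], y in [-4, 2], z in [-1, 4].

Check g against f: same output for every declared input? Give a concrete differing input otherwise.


Comparing the listings, the differences include: constant usage differs, plus local variable names differ, plus arithmetic usage differs, plus statement counts differ.
Spot check at x=1, y=-3, z=4 — f: t := 308 | ((z - y) == min(6, 0)): false | t := 311 | result 311. g: p := 22 | u := 308 | ((z - y) == min(6, (1 - 1))): false | u := 311 | result 311. Both give 311.
Every one of the 252 inputs gives matching results.
verdict: equivalent


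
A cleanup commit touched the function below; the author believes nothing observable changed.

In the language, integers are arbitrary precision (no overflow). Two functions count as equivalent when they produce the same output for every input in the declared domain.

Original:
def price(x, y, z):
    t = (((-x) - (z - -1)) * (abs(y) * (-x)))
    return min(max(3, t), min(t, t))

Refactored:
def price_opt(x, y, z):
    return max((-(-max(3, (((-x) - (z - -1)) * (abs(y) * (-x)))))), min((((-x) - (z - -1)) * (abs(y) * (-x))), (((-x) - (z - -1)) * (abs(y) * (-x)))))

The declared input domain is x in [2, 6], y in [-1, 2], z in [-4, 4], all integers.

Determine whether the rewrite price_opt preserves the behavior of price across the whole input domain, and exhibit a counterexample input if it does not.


On input x=2, y=-1, z=-4, price returns -2 while price_opt returns 3.
verdict: not equivalent; witness: x=2, y=-1, z=-4


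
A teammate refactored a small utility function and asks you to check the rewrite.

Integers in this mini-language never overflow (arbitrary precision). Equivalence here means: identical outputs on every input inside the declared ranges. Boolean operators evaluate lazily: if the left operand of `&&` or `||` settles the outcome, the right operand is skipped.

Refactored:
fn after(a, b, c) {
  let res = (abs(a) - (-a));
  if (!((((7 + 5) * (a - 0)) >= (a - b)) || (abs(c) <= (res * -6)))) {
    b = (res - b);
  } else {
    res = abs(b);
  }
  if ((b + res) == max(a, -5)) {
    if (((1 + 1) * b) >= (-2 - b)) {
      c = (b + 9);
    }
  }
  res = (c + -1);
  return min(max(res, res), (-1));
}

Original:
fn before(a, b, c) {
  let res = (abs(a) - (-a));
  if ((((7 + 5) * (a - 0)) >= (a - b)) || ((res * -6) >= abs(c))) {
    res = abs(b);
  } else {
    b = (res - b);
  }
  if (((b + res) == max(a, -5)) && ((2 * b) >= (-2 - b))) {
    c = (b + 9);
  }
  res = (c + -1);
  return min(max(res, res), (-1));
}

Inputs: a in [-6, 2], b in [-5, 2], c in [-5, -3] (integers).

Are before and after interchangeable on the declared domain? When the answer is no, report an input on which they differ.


Although constant usage differs, and branching structure differs, and statement counts differ, and arithmetic usage differs, and boolean connective usage differs, and comparison usage differs, 216/216 inputs agree.
verdict: equivalent


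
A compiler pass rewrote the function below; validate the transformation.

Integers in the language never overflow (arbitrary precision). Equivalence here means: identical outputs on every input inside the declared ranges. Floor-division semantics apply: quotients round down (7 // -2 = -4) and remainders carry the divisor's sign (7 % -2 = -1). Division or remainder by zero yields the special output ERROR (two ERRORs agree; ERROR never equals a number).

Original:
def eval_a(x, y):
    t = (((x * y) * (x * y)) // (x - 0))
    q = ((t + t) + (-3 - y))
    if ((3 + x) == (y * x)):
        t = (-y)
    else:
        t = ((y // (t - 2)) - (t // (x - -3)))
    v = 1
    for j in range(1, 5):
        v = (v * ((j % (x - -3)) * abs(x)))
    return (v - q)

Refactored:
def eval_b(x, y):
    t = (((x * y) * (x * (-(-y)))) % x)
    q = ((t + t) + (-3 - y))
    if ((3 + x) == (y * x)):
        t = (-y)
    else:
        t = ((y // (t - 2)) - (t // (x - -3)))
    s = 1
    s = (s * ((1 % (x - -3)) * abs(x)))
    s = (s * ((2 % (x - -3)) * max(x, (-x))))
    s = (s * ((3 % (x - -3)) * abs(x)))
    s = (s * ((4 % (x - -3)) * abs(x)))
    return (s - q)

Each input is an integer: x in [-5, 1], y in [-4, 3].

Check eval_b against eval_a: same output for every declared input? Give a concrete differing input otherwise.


There is a counterexample at x=-5, y=-4: 159 on one side, -1 on the other.
eval_a: t := -80 | q := -159 | ((3 + x) == (y * x)): false | t := -40 | v := 1 | iter j=1: | v := -5 | iter j=2: | v := 0 | iter j=3: | v := 0 | iter j=4: | v := 0 | result 159
eval_b: t := 0 | q := 1 | ((3 + x) == (y * x)): false | t := 2 | s := 1 | s := -5 | s := 0 | s := 0 | s := 0 | result -1
verdict: not equivalent; witness: x=-5, y=-4


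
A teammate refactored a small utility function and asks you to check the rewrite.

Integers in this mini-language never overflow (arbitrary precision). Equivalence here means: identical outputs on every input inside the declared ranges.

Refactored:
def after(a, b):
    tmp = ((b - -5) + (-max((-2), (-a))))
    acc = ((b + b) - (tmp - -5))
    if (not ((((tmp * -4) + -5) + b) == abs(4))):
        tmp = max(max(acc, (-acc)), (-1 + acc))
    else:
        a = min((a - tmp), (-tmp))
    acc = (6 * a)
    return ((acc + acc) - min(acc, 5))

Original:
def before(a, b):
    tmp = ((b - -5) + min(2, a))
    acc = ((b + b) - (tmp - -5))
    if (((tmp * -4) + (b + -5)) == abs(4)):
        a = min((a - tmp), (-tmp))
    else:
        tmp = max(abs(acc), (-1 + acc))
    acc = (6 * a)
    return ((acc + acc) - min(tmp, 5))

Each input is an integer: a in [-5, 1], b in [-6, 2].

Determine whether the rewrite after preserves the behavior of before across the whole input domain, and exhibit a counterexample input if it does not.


At a=-5, b=-6: before gives -65, after gives -30.
verdict: not equivalent; witness: a=-5, b=-6


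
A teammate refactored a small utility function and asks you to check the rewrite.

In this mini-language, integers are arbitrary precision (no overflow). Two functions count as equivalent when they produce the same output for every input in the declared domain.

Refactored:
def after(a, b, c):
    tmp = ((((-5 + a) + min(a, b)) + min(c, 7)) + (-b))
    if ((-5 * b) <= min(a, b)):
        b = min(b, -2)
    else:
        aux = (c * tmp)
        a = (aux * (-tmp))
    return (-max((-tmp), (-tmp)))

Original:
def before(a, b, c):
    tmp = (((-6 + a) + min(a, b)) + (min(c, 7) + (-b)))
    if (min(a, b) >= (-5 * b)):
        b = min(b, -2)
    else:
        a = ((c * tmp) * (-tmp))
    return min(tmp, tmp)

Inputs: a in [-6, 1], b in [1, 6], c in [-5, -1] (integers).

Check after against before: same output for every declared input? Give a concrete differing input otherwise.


There is a counterexample at a=-6, b=1, c=-5: -24 on one side, -23 on the other.
before: tmp becomes -24; next (min(a, b) >= (-5 * b)) evaluates to false; next a becomes 2880; next final value -24
after: tmp becomes -23; next ((-5 * b) <= min(a, b)) evaluates to false; next aux becomes 115; next a becomes 2645; next final value -23
verdict: not equivalent; witness: a=-6, b=1, c=-5


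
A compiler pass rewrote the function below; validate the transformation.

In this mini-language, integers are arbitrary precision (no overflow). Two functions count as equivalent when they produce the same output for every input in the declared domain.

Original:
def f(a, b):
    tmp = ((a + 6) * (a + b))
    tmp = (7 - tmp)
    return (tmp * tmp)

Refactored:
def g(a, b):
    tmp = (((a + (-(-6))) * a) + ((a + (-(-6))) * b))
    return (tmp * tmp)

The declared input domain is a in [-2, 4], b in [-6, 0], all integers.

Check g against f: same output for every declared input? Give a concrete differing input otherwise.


At a=-2, b=-6: f gives 1521, g gives 1024.
verdict: not equivalent; witness: a=-2, b=-6


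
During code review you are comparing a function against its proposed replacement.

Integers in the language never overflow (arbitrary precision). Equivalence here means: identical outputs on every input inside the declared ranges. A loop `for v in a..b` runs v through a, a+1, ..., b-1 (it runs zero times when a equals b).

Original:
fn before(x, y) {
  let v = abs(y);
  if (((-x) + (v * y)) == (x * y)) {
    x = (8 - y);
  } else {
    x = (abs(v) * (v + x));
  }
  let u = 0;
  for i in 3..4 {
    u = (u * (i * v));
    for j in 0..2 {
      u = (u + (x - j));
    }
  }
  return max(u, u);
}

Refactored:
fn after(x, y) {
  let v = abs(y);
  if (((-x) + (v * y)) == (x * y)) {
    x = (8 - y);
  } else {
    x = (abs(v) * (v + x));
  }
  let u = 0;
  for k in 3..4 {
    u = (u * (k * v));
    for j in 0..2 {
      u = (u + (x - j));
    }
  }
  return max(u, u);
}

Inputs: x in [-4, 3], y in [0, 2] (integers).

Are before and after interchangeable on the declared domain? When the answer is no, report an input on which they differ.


This is a faithful refactor — local variable names differ, but the computed results match everywhere.
Tracing x=-4, y=2: before: v becomes 2; next (((-x) + (v * y)) == (x * y)) evaluates to false; next x becomes -4; next u becomes 0; next at i=3:; next u becomes 0; next at j=0:; next u becomes -4; next at j=1:; next u becomes -9; next final value -9 | after: v becomes 2; next (((-x) + (v * y)) == (x * y)) evaluates to false; next x becomes -4; next u becomes 0; next at k=3:; next u becomes 0; next at j=0:; next u becomes -4; next at j=1:; next u becomes -9; next final value -9 — matching result -9.
Checked all 24 inputs in the declared domain: the outputs agree on every one.
verdict: equivalent


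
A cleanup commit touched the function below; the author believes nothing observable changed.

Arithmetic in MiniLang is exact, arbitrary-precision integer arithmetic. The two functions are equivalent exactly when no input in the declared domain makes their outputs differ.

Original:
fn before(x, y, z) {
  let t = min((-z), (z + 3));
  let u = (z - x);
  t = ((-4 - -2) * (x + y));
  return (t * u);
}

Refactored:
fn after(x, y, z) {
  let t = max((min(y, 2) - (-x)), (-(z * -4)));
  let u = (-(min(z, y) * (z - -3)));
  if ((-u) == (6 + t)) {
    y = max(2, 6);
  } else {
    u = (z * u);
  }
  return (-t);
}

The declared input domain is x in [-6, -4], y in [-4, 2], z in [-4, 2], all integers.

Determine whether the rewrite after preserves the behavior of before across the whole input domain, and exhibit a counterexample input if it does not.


Run the pair on x=-6, y=-4, z=-4.
before: t becomes -1; next u becomes 2; next t becomes 20; next final value 40
after: t becomes -10; next u becomes -4; next ((-u) == (6 + t)) evaluates to false; next u becomes 16; next final value 10
40 and 10 differ, so these are not the same function on this domain.
verdict: not equivalent; witness: x=-6, y=-4, z=-4


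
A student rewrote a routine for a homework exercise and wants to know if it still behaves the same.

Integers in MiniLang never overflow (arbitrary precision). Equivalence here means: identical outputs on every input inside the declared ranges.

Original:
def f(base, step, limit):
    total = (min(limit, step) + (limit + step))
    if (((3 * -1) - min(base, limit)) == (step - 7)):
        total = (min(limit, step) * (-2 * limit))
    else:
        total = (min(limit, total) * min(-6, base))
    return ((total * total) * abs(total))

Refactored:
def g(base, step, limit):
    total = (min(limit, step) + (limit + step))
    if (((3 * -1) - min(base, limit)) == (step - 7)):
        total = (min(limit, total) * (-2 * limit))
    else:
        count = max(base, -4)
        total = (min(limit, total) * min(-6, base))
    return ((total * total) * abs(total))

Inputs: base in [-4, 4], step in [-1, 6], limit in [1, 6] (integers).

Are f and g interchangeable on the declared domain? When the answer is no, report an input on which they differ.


Not equivalent: base=-1, step=5, limit=6 separates them (216000 vs 373248).
f: total becomes 16; next (((3 * -1) - min(base, limit)) == (step - 7)) evaluates to true; next total becomes -60; next final value 216000
g: total becomes 16; next (((3 * -1) - min(base, limit)) == (step - 7)) evaluates to true; next total becomes -72; next final value 373248
verdict: not equivalent; witness: base=-1, step=5, limit=6


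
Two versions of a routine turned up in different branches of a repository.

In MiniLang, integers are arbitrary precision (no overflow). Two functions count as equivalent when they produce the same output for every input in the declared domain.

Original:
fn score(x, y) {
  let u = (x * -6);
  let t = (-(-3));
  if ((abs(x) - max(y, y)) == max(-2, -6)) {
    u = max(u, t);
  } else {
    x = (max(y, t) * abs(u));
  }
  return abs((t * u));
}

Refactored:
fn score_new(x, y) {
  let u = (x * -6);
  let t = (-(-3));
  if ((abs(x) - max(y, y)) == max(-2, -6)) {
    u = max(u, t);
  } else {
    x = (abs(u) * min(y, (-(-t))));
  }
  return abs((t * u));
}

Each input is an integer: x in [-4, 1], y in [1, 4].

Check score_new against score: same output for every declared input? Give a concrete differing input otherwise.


Equivalent. There is a behavioral-looking edit here, yet the outcome never shifts on this domain.
Checked all 24 inputs in the declared domain: the outputs agree on every one.
One worked example (x=0, y=2) — score: u becomes 0; next t becomes 3; next ((abs(x) - max(y, y)) == max(-2, -6)) evaluates to true; next u becomes 3; next final value 9; score_new: u becomes 0; next t becomes 3; next ((abs(x) - max(y, y)) == max(-2, -6)) evaluates to true; next u becomes 3; next final value 9; agreement on 9.
verdict: equivalent


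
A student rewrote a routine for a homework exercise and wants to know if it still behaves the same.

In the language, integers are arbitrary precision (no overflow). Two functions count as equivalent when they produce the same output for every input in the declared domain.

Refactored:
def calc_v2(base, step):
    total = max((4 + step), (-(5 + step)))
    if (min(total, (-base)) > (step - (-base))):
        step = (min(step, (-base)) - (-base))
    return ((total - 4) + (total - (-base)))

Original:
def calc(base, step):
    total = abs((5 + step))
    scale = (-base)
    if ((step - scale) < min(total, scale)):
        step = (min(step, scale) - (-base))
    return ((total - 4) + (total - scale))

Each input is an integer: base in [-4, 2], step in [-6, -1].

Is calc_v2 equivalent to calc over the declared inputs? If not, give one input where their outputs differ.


These are not equivalent — on base=-4, step=-4 the outputs split (-6 vs -8).
calc: total = 1; scale = 4; ((step - scale) < min(total, scale)) -> true; step = -8; return -6
calc_v2: total = 0; (min(total, (-base)) > (step - (-base))) -> true; step = -8; return -8
verdict: not equivalent; witness: base=-4, step=-4


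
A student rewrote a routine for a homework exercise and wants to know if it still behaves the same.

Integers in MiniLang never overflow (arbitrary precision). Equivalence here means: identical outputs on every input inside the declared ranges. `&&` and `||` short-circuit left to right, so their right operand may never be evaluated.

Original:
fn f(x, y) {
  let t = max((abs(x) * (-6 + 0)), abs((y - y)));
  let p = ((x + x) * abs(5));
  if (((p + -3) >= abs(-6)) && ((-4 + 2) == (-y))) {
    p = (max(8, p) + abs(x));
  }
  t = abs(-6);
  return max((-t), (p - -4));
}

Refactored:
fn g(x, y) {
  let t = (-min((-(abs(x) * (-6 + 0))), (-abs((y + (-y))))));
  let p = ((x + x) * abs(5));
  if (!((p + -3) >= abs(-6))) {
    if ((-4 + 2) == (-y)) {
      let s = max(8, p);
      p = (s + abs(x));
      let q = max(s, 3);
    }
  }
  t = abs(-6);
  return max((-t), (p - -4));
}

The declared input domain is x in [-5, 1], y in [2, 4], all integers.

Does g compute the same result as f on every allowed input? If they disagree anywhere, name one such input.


x=-5, y=2 yields -6 from f but 17 from g.
verdict: not equivalent; witness: x=-5, y=2


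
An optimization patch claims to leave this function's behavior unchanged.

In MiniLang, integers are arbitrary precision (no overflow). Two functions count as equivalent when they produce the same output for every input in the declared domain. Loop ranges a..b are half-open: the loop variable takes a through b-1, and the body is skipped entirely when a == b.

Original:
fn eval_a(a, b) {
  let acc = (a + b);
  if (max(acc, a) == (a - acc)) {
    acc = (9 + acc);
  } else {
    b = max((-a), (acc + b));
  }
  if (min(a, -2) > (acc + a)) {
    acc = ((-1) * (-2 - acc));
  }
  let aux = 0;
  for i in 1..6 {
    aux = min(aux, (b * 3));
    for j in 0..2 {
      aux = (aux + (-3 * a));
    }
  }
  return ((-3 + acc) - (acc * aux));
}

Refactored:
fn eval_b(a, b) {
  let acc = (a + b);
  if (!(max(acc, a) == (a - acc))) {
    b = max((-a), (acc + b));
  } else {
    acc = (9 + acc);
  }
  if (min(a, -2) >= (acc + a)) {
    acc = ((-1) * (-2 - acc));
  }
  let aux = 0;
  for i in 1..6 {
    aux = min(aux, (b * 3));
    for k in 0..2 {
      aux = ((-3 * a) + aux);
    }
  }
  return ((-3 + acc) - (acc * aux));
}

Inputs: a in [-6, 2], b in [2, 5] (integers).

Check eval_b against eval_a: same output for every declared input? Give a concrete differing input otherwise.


Try a=-5, b=5.
eval_a: acc = 0; (max(acc, a) == (a - acc)) -> false; b = 5; (min(a, -2) > (acc + a)) -> false; aux = 0; [i=1]; aux = 0; [j=0]; aux = 15; [j=1]; aux = 30; [i=2]; aux = 15; [j=0]; aux = 30; [j=1]; aux = 45; [i=3]; aux = 15; [j=0]; aux = 30; [j=1]; aux = 45; [i=4]; aux = 15; [j=0]; aux = 30; [j=1]; aux = 45; [i=5]; aux = 15; [j=0]; aux = 30; [j=1]; aux = 45; return -3
eval_b: acc = 0; (!(max(acc, a) == (a - acc))) -> true; b = 5; (min(a, -2) >= (acc + a)) -> true; acc = 2; aux = 0; [i=1]; aux = 0; [k=0]; aux = 15; [k=1]; aux = 30; [i=2]; aux = 15; [k=0]; aux = 30; [k=1]; aux = 45; [i=3]; aux = 15; [k=0]; aux = 30; [k=1]; aux = 45; [i=4]; aux = 15; [k=0]; aux = 30; [k=1]; aux = 45; [i=5]; aux = 15; [k=0]; aux = 30; [k=1]; aux = 45; return -91
-3 vs -91 — the two versions disagree here.
verdict: not equivalent; witness: a=-5, b=5


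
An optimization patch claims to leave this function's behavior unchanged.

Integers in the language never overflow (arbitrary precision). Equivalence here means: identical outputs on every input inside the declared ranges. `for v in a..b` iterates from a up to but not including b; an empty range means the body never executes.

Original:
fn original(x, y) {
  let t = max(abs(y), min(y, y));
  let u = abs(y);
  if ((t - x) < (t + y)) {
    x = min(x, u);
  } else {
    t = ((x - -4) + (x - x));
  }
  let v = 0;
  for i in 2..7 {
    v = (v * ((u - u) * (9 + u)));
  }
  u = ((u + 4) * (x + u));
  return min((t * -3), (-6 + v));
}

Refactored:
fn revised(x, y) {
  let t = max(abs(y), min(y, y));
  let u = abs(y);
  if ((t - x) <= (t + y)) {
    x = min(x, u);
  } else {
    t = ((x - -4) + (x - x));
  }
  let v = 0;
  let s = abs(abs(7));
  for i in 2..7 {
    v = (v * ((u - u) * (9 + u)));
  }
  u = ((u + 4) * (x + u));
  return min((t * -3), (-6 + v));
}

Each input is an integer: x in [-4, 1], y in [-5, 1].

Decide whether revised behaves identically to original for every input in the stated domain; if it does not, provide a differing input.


The rewrite breaks on x=-1, y=1, where the results are -9 and -6.
original: t = 1; u = 1; ((t - x) < (t + y)) -> false; t = 3; v = 0; [i=2]; v = 0; [i=3]; v = 0; [i=4]; v = 0; [i=5]; v = 0; [i=6]; v = 0; u = 0; return -9
revised: t = 1; u = 1; ((t - x) <= (t + y)) -> true; x = -1; v = 0; s = 7; [i=2]; v = 0; [i=3]; v = 0; [i=4]; v = 0; [i=5]; v = 0; [i=6]; v = 0; u = 0; return -6
verdict: not equivalent; witness: x=-1, y=1


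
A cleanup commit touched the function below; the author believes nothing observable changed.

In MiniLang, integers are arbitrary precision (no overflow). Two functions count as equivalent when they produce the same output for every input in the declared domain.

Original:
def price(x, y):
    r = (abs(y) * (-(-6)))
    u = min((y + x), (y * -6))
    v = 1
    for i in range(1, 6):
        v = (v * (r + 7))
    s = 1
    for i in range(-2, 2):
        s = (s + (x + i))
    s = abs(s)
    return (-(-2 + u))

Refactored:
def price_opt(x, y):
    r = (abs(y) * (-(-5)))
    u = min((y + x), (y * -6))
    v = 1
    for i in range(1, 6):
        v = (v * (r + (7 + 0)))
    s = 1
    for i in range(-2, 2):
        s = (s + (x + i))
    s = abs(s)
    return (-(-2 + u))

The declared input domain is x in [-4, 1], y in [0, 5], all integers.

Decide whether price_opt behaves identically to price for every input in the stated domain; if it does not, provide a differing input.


The one real change (`-6` became `-5`) has no effect anywhere in the declared ranges.
One worked example (x=0, y=4) — price: r := 24 | u := -24 | v := 1 | iter i=1: | v := 31 | iter i=2: | v := 961 | iter i=3: | v := 29791 | iter i=4: | v := 923521 | iter i=5: | v := 28629151 | s := 1 | iter i=-2: | s := -1 | iter i=-1: | s := -2 | iter i=0: | s := -2 | iter i=1: | s := -1 | s := 1 | result 26; price_opt: r := 20 | u := -24 | v := 1 | iter i=1: | v := 27 | iter i=2: | v := 729 | iter i=3: | v := 19683 | iter i=4: | v := 531441 | iter i=5: | v := 14348907 | s := 1 | iter i=-2: | s := -1 | iter i=-1: | s := -2 | iter i=0: | s := -2 | iter i=1: | s := -1 | s := 1 | result 26; agreement on 26.
Across all 36 domain points the two functions coincide.
verdict: equivalent


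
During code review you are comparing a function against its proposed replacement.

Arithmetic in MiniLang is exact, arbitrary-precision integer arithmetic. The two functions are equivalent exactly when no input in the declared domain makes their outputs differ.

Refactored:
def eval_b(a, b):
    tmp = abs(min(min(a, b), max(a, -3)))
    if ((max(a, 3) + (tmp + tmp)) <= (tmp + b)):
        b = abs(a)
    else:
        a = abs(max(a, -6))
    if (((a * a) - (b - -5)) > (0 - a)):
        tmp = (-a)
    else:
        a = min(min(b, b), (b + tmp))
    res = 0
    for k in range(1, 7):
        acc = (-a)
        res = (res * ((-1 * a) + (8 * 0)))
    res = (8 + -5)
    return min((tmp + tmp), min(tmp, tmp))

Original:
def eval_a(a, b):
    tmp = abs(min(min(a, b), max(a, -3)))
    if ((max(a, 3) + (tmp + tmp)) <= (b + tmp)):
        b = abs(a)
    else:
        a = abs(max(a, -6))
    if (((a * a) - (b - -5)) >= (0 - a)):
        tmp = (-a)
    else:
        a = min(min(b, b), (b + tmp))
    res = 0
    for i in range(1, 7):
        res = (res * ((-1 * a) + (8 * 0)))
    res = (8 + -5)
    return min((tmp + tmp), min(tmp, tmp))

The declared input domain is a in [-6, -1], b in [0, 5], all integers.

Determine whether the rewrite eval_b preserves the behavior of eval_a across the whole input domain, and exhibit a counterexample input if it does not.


Consider the input a=-2, b=1.
eval_a: tmp := 2 | ((max(a, 3) + (tmp + tmp)) <= (b + tmp)): false | a := 2 | (((a * a) - (b - -5)) >= (0 - a)): true | tmp := -2 | res := 0 | iter i=1: | res := 0 | iter i=2: | res := 0 | iter i=3: | res := 0 | iter i=4: | res := 0 | iter i=5: | res := 0 | iter i=6: | res := 0 | res := 3 | result -4
eval_b: tmp := 2 | ((max(a, 3) + (tmp + tmp)) <= (tmp + b)): false | a := 2 | (((a * a) - (b - -5)) > (0 - a)): false | a := 1 | res := 0 | iter k=1: | acc := -1 | res := 0 | iter k=2: | acc := -1 | res := 0 | iter k=3: | acc := -1 | res := 0 | iter k=4: | acc := -1 | res := 0 | iter k=5: | acc := -1 | res := 0 | iter k=6: | acc := -1 | res := 0 | res := 3 | result 2
-4 != 2, so the rewrite changes behavior.
verdict: not equivalent; witness: a=-2, b=1


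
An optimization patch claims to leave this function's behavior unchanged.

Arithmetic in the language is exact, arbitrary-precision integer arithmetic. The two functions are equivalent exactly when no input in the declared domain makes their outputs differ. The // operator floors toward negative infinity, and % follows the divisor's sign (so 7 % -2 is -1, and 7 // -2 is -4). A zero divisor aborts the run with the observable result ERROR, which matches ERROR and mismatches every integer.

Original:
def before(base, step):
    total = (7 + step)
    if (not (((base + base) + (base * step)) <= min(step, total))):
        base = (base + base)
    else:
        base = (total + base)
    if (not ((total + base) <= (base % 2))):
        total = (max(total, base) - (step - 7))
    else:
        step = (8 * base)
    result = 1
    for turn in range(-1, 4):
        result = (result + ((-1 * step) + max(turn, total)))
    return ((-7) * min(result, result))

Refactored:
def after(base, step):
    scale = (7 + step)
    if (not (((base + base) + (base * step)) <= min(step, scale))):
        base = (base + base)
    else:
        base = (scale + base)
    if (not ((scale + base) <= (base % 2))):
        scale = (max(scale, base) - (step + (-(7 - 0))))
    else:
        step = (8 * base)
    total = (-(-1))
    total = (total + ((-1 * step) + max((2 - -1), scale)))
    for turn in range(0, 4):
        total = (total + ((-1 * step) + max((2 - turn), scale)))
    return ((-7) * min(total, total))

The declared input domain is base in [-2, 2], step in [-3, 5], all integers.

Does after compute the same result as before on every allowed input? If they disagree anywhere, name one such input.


Comparing the listings, the differences include: arithmetic usage differs, min/max/abs usage differs, constant usage differs, local variable names differ, loop structure differs, statement counts differ.
Tracing base=1, step=-1: before: total=6, then (not (((base + base) + (base * step)) <= min(step, total))) is true, then base=2, then (not ((total + base) <= (base % 2))) is true, then total=14, then result=1, then (turn=-1), then result=16, then (turn=0), then result=31, then (turn=1), then result=46, then (turn=2), then result=61, then (turn=3), then result=76, then returns -532 | after: scale=6, then (not (((base + base) + (base * step)) <= min(step, scale))) is true, then base=2, then (not ((scale + base) <= (base % 2))) is true, then scale=14, then total=1, then total=16, then (turn=0), then total=31, then (turn=1), then total=46, then (turn=2), then total=61, then (turn=3), then total=76, then returns -532 — matching result -532.
Sweeping the whole domain (45 inputs) finds no disagreement.
verdict: equivalent


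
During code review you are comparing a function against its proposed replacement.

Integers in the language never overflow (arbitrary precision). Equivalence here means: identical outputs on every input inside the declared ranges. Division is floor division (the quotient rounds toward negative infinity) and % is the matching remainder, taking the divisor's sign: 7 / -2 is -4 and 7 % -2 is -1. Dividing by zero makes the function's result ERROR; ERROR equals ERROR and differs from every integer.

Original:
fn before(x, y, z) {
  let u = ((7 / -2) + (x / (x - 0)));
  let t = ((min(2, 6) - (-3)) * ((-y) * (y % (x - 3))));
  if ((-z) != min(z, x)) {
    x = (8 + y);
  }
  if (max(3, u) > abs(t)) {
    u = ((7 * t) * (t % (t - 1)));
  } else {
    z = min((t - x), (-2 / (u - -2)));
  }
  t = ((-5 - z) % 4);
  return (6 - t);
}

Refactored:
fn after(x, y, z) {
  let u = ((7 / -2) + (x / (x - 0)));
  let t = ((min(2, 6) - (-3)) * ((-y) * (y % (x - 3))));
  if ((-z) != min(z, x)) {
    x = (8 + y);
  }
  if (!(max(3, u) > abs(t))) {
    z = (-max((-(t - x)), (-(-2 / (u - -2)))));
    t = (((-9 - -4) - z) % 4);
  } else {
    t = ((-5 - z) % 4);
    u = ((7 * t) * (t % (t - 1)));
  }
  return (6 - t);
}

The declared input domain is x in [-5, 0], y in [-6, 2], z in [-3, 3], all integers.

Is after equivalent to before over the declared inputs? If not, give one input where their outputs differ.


Not equivalent: x=-5, y=0, z=-2 separates them (5 vs ERROR).
before: u=-3, then t=0, then ((-z) != min(z, x)) is true, then x=8, then (max(3, u) > abs(t)) is true, then u=0, then t=1, then returns 5
after: u=-3, then t=0, then ((-z) != min(z, x)) is true, then x=8, then (!(max(3, u) > abs(t))) is false, then t=1, then a zero divisor aborts: ERROR
verdict: not equivalent; witness: x=-5, y=0, z=-2


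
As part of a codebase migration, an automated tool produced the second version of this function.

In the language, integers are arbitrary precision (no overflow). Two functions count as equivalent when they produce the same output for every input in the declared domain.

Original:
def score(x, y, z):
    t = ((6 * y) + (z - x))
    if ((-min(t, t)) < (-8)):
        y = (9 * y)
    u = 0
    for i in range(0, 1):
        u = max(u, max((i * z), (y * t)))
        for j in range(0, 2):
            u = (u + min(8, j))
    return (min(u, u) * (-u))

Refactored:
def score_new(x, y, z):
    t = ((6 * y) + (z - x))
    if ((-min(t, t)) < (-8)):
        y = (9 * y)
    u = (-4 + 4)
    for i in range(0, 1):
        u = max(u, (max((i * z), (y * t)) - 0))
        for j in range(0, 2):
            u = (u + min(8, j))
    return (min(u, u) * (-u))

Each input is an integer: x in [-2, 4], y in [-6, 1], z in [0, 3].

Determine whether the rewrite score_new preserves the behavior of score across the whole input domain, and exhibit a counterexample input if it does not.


Although arithmetic usage differs, constant usage differs, 224/224 inputs agree.
verdict: equivalent


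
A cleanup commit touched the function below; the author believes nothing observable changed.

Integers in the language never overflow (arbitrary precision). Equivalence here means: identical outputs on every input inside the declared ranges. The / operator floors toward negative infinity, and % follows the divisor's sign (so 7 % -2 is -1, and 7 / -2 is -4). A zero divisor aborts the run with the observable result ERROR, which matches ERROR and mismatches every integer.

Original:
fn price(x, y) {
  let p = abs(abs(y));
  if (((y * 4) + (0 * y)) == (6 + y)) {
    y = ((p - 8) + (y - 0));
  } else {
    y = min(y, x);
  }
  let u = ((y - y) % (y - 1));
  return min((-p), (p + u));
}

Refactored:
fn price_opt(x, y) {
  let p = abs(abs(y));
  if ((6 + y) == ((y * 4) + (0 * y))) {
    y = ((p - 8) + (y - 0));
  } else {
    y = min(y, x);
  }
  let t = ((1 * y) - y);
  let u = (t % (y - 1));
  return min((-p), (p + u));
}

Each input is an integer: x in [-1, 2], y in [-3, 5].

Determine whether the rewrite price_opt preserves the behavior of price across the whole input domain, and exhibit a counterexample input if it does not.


Equivalent — the differences include arithmetic usage differs; local variable names differ; statement counts differ; constant usage differs, yet no declared input distinguishes the two.
One worked example (x=2, y=5) — price: p = 5; (((y * 4) + (0 * y)) == (6 + y)) -> false; y = 2; u = 0; return -5; price_opt: p = 5; ((6 + y) == ((y * 4) + (0 * y))) -> false; y = 2; t = 0; u = 0; return -5; agreement on -5.
Every one of the 36 inputs gives matching results.
verdict: equivalent


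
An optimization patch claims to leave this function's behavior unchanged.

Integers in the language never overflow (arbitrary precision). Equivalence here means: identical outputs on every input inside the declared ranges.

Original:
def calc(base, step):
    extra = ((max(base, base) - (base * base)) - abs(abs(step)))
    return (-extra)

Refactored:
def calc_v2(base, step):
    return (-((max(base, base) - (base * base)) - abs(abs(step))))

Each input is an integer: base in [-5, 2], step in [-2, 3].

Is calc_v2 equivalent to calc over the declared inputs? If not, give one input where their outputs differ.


The two are interchangeable: statement counts differ; and local variable names differ, and every declared input agrees.
Spot check at base=-1, step=1 — calc: extra := -3 | result 3. calc_v2: result 3. Both give 3.
An exhaustive pass over the 48 declared inputs shows identical outputs.
verdict: equivalent


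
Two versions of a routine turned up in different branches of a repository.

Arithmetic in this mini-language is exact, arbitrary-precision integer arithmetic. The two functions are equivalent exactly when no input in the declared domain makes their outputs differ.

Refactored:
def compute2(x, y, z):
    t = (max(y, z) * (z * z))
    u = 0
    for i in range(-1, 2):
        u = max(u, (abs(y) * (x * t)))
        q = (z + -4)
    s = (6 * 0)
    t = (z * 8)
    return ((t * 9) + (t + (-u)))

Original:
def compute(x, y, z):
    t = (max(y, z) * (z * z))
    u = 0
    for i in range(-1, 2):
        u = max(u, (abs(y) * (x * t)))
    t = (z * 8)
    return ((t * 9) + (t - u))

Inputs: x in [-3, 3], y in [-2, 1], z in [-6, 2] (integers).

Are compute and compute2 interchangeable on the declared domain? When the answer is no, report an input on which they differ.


Equivalent. A substantive addition is an assignment to `q` whose value nothing reads; no result depends on it.
Sweeping the whole domain (252 inputs) finds no disagreement.
Spot check at x=3, y=-2, z=-6 — compute: t=-72, then u=0, then (i=-1), then u=0, then (i=0), then u=0, then (i=1), then u=0, then t=-48, then returns -480. compute2: t=-72, then u=0, then (i=-1), then u=0, then q=-10, then (i=0), then u=0, then q=-10, then (i=1), then u=0, then q=-10, then s=0, then t=-48, then returns -480. Both give -480.
verdict: equivalent


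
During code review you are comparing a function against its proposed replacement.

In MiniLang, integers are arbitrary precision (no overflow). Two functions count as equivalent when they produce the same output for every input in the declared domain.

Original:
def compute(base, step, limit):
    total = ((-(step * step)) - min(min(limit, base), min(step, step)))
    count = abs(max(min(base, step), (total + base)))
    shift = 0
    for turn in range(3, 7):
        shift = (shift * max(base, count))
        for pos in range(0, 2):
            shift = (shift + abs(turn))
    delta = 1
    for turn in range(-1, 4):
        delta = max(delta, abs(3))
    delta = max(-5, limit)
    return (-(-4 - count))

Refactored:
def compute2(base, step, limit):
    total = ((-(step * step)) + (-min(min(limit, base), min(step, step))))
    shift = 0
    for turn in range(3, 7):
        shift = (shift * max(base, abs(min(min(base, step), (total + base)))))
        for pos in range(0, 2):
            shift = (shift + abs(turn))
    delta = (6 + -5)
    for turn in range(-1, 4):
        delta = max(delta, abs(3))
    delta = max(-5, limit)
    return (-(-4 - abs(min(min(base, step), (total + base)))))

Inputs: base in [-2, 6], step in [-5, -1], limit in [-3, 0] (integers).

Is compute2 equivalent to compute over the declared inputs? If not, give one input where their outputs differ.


Evaluate both at base=-2, step=-5, limit=-3.
compute: total := -20 | count := 5 | shift := 0 | iter turn=3: | shift := 0 | iter pos=0: | shift := 3 | iter pos=1: | shift := 6 | iter turn=4: | shift := 30 | iter pos=0: | shift := 34 | iter pos=1: | shift := 38 | iter turn=5: | shift := 190 | iter pos=0: | shift := 195 | iter pos=1: | shift := 200 | iter turn=6: | shift := 1000 | iter pos=0: | shift := 1006 | iter pos=1: | shift := 1012 | delta := 1 | iter turn=-1: | delta := 3 | iter turn=0: | delta := 3 | iter turn=1: | delta := 3 | iter turn=2: | delta := 3 | iter turn=3: | delta := 3 | delta := -3 | result 9
compute2: total := -20 | shift := 0 | iter turn=3: | shift := 0 | iter pos=0: | shift := 3 | iter pos=1: | shift := 6 | iter turn=4: | shift := 132 | iter pos=0: | shift := 136 | iter pos=1: | shift := 140 | iter turn=5: | shift := 3080 | iter pos=0: | shift := 3085 | iter pos=1: | shift := 3090 | iter turn=6: | shift := 67980 | iter pos=0: | shift := 67986 | iter pos=1: | shift := 67992 | delta := 1 | iter turn=-1: | delta := 3 | iter turn=0: | delta := 3 | iter turn=1: | delta := 3 | iter turn=2: | delta := 3 | iter turn=3: | delta := 3 | delta := -3 | result 26
9 vs 26 — the two versions disagree here.
verdict: not equivalent; witness: base=-2, step=-5, limit=-3


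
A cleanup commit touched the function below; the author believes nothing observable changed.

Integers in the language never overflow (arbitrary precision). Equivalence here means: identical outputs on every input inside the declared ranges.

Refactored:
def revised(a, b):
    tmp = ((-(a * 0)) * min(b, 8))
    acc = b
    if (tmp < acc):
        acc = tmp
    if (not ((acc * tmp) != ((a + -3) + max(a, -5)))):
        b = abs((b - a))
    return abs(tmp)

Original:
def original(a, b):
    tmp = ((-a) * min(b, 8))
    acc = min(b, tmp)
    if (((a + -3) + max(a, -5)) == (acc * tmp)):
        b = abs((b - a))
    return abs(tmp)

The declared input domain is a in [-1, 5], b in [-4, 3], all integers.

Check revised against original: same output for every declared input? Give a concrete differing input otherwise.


There is a counterexample at a=-1, b=-4: 4 on one side, 0 on the other.
original: tmp := -4 | acc := -4 | (((a + -3) + max(a, -5)) == (acc * tmp)): false | result 4
revised: tmp := 0 | acc := -4 | (tmp < acc): false | (not ((acc * tmp) != ((a + -3) + max(a, -5)))): false | result 0
verdict: not equivalent; witness: a=-1, b=-4


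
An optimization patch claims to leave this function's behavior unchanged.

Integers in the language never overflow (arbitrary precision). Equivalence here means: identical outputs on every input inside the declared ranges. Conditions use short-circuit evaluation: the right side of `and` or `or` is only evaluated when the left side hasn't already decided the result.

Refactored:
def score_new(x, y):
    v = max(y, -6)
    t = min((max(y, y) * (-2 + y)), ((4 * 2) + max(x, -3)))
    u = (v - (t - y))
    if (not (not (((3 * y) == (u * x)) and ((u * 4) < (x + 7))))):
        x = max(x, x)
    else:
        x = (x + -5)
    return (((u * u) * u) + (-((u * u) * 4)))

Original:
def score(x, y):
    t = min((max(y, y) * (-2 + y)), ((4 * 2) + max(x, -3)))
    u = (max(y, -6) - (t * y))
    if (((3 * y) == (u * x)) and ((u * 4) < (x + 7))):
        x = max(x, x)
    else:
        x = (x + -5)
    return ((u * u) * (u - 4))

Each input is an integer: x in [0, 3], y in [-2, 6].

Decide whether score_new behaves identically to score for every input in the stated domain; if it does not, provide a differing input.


x=0, y=-2 yields 1960 from score but -2304 from score_new.
verdict: not equivalent; witness: x=0, y=-2


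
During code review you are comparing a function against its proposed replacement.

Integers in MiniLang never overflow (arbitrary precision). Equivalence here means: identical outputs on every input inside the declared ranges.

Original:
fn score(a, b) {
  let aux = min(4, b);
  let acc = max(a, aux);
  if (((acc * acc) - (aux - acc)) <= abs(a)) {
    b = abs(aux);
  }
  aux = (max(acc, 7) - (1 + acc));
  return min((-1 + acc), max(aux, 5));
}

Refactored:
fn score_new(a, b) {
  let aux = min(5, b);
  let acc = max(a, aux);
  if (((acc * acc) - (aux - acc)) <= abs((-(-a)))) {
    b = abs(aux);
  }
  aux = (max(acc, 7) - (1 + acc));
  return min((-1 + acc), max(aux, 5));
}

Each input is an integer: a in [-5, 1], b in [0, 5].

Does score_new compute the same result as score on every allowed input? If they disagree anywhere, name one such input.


There is a counterexample at a=-5, b=5: 3 on one side, 4 on the other.
score: aux = 4; acc = 4; (((acc * acc) - (aux - acc)) <= abs(a)) -> false; aux = 2; return 3
score_new: aux = 5; acc = 5; (((acc * acc) - (aux - acc)) <= abs((-(-a)))) -> false; aux = 1; return 4
verdict: not equivalent; witness: a=-5, b=5


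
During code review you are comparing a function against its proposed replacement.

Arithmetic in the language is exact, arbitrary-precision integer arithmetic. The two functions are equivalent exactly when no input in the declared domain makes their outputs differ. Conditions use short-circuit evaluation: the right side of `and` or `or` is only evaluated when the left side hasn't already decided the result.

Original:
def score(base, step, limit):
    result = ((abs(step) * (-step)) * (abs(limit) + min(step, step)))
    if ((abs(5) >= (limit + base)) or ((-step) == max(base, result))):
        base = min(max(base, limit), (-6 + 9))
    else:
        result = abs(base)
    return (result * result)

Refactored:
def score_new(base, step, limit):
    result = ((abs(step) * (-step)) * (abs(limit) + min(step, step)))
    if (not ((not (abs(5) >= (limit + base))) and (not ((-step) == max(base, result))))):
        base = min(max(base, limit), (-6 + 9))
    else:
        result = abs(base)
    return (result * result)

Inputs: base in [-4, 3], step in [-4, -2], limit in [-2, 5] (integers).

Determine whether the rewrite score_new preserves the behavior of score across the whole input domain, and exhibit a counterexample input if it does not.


Reading the diff, among the changes: boolean connective usage differs.
As a probe, take base=-3, step=-2, limit=1: score runs result=-4, then ((abs(5) >= (limit + base)) or ((-step) == max(base, result))) is true, then base=1, then returns 16; score_new runs result=-4, then (not ((not (abs(5) >= (limit + base))) and (not ((-step) == max(base, result))))) is true, then base=1, then returns 16; both end at 16.
An exhaustive pass over the 192 declared inputs shows identical outputs.
verdict: equivalent
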